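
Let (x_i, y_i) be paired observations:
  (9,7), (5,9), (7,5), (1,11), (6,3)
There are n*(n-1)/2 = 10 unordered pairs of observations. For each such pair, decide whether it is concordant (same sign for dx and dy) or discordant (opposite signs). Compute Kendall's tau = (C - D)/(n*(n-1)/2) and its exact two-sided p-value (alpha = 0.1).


Step 1: Enumerate the 10 unordered pairs (i,j) with i<j and classify each by sign(x_j-x_i) * sign(y_j-y_i).
  (1,2):dx=-4,dy=+2->D; (1,3):dx=-2,dy=-2->C; (1,4):dx=-8,dy=+4->D; (1,5):dx=-3,dy=-4->C
  (2,3):dx=+2,dy=-4->D; (2,4):dx=-4,dy=+2->D; (2,5):dx=+1,dy=-6->D; (3,4):dx=-6,dy=+6->D
  (3,5):dx=-1,dy=-2->C; (4,5):dx=+5,dy=-8->D
Step 2: C = 3, D = 7, total pairs = 10.
Step 3: tau = (C - D)/(n(n-1)/2) = (3 - 7)/10 = -0.400000.
Step 4: Exact two-sided p-value (enumerate n! = 120 permutations of y under H0): p = 0.483333.
Step 5: alpha = 0.1. fail to reject H0.

tau_b = -0.4000 (C=3, D=7), p = 0.483333, fail to reject H0.


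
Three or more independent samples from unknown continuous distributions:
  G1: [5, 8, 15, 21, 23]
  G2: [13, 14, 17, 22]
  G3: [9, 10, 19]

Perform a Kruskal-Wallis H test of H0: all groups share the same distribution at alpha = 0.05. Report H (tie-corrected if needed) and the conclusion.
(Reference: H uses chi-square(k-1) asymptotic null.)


Step 1: Combine all N = 12 observations and assign midranks.
sorted (value, group, rank): (5,G1,1), (8,G1,2), (9,G3,3), (10,G3,4), (13,G2,5), (14,G2,6), (15,G1,7), (17,G2,8), (19,G3,9), (21,G1,10), (22,G2,11), (23,G1,12)
Step 2: Sum ranks within each group.
R_1 = 32 (n_1 = 5)
R_2 = 30 (n_2 = 4)
R_3 = 16 (n_3 = 3)
Step 3: H = 12/(N(N+1)) * sum(R_i^2/n_i) - 3(N+1)
     = 12/(12*13) * (32^2/5 + 30^2/4 + 16^2/3) - 3*13
     = 0.076923 * 515.133 - 39
     = 0.625641.
Step 4: No ties, so H is used without correction.
Step 5: Under H0, H ~ chi^2(2); p-value = 0.731381.
Step 6: alpha = 0.05. fail to reject H0.

H = 0.6256, df = 2, p = 0.731381, fail to reject H0.


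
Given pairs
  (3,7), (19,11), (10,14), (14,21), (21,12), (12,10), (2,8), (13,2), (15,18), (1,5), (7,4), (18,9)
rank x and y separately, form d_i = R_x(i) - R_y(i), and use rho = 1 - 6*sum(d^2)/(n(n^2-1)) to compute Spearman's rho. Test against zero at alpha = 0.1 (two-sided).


Step 1: Rank x and y separately (midranks; no ties here).
rank(x): 3->3, 19->11, 10->5, 14->8, 21->12, 12->6, 2->2, 13->7, 15->9, 1->1, 7->4, 18->10
rank(y): 7->4, 11->8, 14->10, 21->12, 12->9, 10->7, 8->5, 2->1, 18->11, 5->3, 4->2, 9->6
Step 2: d_i = R_x(i) - R_y(i); compute d_i^2.
  (3-4)^2=1, (11-8)^2=9, (5-10)^2=25, (8-12)^2=16, (12-9)^2=9, (6-7)^2=1, (2-5)^2=9, (7-1)^2=36, (9-11)^2=4, (1-3)^2=4, (4-2)^2=4, (10-6)^2=16
sum(d^2) = 134.
Step 3: rho = 1 - 6*134 / (12*(12^2 - 1)) = 1 - 804/1716 = 0.531469.
Step 4: Under H0, t = rho * sqrt((n-2)/(1-rho^2)) = 1.9841 ~ t(10).
Step 5: Two-sided p-value from the t-distribution with 10 df = 0.075362.
Step 6: alpha = 0.1. reject H0.

rho = 0.5315, p = 0.075362, reject H0 at alpha = 0.1.


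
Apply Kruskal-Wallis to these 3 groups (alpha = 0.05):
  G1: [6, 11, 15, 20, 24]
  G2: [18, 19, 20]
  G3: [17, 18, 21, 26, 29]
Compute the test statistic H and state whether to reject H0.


Step 1: Combine all N = 13 observations and assign midranks.
sorted (value, group, rank): (6,G1,1), (11,G1,2), (15,G1,3), (17,G3,4), (18,G2,5.5), (18,G3,5.5), (19,G2,7), (20,G1,8.5), (20,G2,8.5), (21,G3,10), (24,G1,11), (26,G3,12), (29,G3,13)
Step 2: Sum ranks within each group.
R_1 = 25.5 (n_1 = 5)
R_2 = 21 (n_2 = 3)
R_3 = 44.5 (n_3 = 5)
Step 3: H = 12/(N(N+1)) * sum(R_i^2/n_i) - 3(N+1)
     = 12/(13*14) * (25.5^2/5 + 21^2/3 + 44.5^2/5) - 3*14
     = 0.065934 * 673.1 - 42
     = 2.380220.
Step 4: Ties present; correction factor C = 1 - 12/(13^3 - 13) = 0.994505. Corrected H = 2.380220 / 0.994505 = 2.393370.
Step 5: Under H0, H ~ chi^2(2); p-value = 0.302194.
Step 6: alpha = 0.05. fail to reject H0.

H = 2.3934, df = 2, p = 0.302194, fail to reject H0.


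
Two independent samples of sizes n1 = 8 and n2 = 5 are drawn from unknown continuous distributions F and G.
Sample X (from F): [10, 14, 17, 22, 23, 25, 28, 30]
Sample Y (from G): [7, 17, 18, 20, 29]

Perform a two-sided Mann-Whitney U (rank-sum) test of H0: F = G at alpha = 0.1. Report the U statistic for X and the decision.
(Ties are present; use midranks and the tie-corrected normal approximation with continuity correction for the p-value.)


Step 1: Combine and sort all 13 observations; assign midranks.
sorted (value, group): (7,Y), (10,X), (14,X), (17,X), (17,Y), (18,Y), (20,Y), (22,X), (23,X), (25,X), (28,X), (29,Y), (30,X)
ranks: 7->1, 10->2, 14->3, 17->4.5, 17->4.5, 18->6, 20->7, 22->8, 23->9, 25->10, 28->11, 29->12, 30->13
Step 2: Rank sum for X: R1 = 2 + 3 + 4.5 + 8 + 9 + 10 + 11 + 13 = 60.5.
Step 3: U_X = R1 - n1(n1+1)/2 = 60.5 - 8*9/2 = 60.5 - 36 = 24.5.
       U_Y = n1*n2 - U_X = 40 - 24.5 = 15.5.
Step 4: Ties are present, so use the tie-corrected normal approximation (with continuity correction) for the p-value.
Step 5: p-value = 0.557643; compare to alpha = 0.1. fail to reject H0.

U_X = 24.5, p = 0.557643, fail to reject H0 at alpha = 0.1.


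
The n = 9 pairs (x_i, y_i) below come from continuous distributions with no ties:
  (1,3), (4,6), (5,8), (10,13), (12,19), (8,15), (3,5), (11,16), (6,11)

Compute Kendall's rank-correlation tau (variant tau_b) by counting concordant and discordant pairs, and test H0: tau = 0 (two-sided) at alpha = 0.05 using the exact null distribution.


Step 1: Enumerate the 36 unordered pairs (i,j) with i<j and classify each by sign(x_j-x_i) * sign(y_j-y_i).
  (1,2):dx=+3,dy=+3->C; (1,3):dx=+4,dy=+5->C; (1,4):dx=+9,dy=+10->C; (1,5):dx=+11,dy=+16->C
  (1,6):dx=+7,dy=+12->C; (1,7):dx=+2,dy=+2->C; (1,8):dx=+10,dy=+13->C; (1,9):dx=+5,dy=+8->C
  (2,3):dx=+1,dy=+2->C; (2,4):dx=+6,dy=+7->C; (2,5):dx=+8,dy=+13->C; (2,6):dx=+4,dy=+9->C
  (2,7):dx=-1,dy=-1->C; (2,8):dx=+7,dy=+10->C; (2,9):dx=+2,dy=+5->C; (3,4):dx=+5,dy=+5->C
  (3,5):dx=+7,dy=+11->C; (3,6):dx=+3,dy=+7->C; (3,7):dx=-2,dy=-3->C; (3,8):dx=+6,dy=+8->C
  (3,9):dx=+1,dy=+3->C; (4,5):dx=+2,dy=+6->C; (4,6):dx=-2,dy=+2->D; (4,7):dx=-7,dy=-8->C
  (4,8):dx=+1,dy=+3->C; (4,9):dx=-4,dy=-2->C; (5,6):dx=-4,dy=-4->C; (5,7):dx=-9,dy=-14->C
  (5,8):dx=-1,dy=-3->C; (5,9):dx=-6,dy=-8->C; (6,7):dx=-5,dy=-10->C; (6,8):dx=+3,dy=+1->C
  (6,9):dx=-2,dy=-4->C; (7,8):dx=+8,dy=+11->C; (7,9):dx=+3,dy=+6->C; (8,9):dx=-5,dy=-5->C
Step 2: C = 35, D = 1, total pairs = 36.
Step 3: tau = (C - D)/(n(n-1)/2) = (35 - 1)/36 = 0.944444.
Step 4: Exact two-sided p-value (enumerate n! = 362880 permutations of y under H0): p = 0.000050.
Step 5: alpha = 0.05. reject H0.

tau_b = 0.9444 (C=35, D=1), p = 0.000050, reject H0.


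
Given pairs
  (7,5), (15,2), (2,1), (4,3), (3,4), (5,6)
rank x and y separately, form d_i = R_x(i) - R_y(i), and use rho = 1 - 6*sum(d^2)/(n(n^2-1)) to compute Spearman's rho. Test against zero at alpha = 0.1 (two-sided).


Step 1: Rank x and y separately (midranks; no ties here).
rank(x): 7->5, 15->6, 2->1, 4->3, 3->2, 5->4
rank(y): 5->5, 2->2, 1->1, 3->3, 4->4, 6->6
Step 2: d_i = R_x(i) - R_y(i); compute d_i^2.
  (5-5)^2=0, (6-2)^2=16, (1-1)^2=0, (3-3)^2=0, (2-4)^2=4, (4-6)^2=4
sum(d^2) = 24.
Step 3: rho = 1 - 6*24 / (6*(6^2 - 1)) = 1 - 144/210 = 0.314286.
Step 4: Under H0, t = rho * sqrt((n-2)/(1-rho^2)) = 0.6621 ~ t(4).
Step 5: Two-sided p-value from the t-distribution with 4 df = 0.544093.
Step 6: alpha = 0.1. fail to reject H0.

rho = 0.3143, p = 0.544093, fail to reject H0 at alpha = 0.1.


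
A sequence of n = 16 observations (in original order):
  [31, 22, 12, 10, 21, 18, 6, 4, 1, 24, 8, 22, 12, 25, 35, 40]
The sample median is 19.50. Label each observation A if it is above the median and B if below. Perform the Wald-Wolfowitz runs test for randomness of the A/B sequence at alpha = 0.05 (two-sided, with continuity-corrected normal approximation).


Step 1: Compute median = 19.50; label A = above, B = below.
Labels in order: AABBABBBBABABAAA  (n_A = 8, n_B = 8)
Step 2: Count runs R = 9.
Step 3: Under H0 (random ordering), E[R] = 2*n_A*n_B/(n_A+n_B) + 1 = 2*8*8/16 + 1 = 9.0000.
        Var[R] = 2*n_A*n_B*(2*n_A*n_B - n_A - n_B) / ((n_A+n_B)^2 * (n_A+n_B-1)) = 14336/3840 = 3.7333.
        SD[R] = 1.9322.
Step 4: R = E[R], so z = 0 with no continuity correction.
Step 5: Two-sided p-value via normal approximation = 2*(1 - Phi(|z|)) = 1.000000.
Step 6: alpha = 0.05. fail to reject H0.

R = 9, z = 0.0000, p = 1.000000, fail to reject H0.


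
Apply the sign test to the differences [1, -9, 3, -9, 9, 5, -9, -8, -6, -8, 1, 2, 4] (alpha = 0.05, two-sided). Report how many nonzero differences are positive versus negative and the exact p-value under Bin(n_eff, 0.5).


Step 1: Discard zero differences. Original n = 13; n_eff = number of nonzero differences = 13.
Nonzero differences (with sign): +1, -9, +3, -9, +9, +5, -9, -8, -6, -8, +1, +2, +4
Step 2: Count signs: positive = 7, negative = 6.
Step 3: Under H0: P(positive) = 0.5, so the number of positives S ~ Bin(13, 0.5).
Step 4: Two-sided exact p-value = sum of Bin(13,0.5) probabilities at or below the observed probability = 1.000000.
Step 5: alpha = 0.05. fail to reject H0.

n_eff = 13, pos = 7, neg = 6, p = 1.000000, fail to reject H0.


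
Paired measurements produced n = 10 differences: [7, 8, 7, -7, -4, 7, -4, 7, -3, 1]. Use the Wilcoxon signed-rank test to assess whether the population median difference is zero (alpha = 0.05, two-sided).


Step 1: Drop any zero differences (none here) and take |d_i|.
|d| = [7, 8, 7, 7, 4, 7, 4, 7, 3, 1]
Step 2: Midrank |d_i| (ties get averaged ranks).
ranks: |7|->7, |8|->10, |7|->7, |7|->7, |4|->3.5, |7|->7, |4|->3.5, |7|->7, |3|->2, |1|->1
Step 3: Attach original signs; sum ranks with positive sign and with negative sign.
W+ = 7 + 10 + 7 + 7 + 7 + 1 = 39
W- = 7 + 3.5 + 3.5 + 2 = 16
(Check: W+ + W- = 55 should equal n(n+1)/2 = 55.)
Step 4: Test statistic W = min(W+, W-) = 16.
Step 5: Ties in |d|, so use the tie-corrected normal approximation.
        E[W] = n(n+1)/4 = 10*11/4 = 27.5.
        Tie groups: |d|=4 (t=2), |d|=7 (t=5); sum(t^3 - t) = 126.
        Var[W] = n(n+1)(2n+1)/24 - sum(t^3-t)/48 = 2310/24 - 126/48 = 93.625.
        z = (W - E[W]) / sqrt(Var[W]) = (16 - 27.5) / 9.6760 = -1.1885.
        Two-sided p = 2*Phi(z) = 0.234634.
Step 6: alpha = 0.05. fail to reject H0.

W+ = 39, W- = 16, W = min = 16, p = 0.234634, fail to reject H0.


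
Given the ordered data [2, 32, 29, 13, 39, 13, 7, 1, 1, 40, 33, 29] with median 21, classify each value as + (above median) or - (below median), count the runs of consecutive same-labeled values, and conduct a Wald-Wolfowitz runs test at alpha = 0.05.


Step 1: Compute median = 21; label A = above, B = below.
Labels in order: BAABABBBBAAA  (n_A = 6, n_B = 6)
Step 2: Count runs R = 6.
Step 3: Under H0 (random ordering), E[R] = 2*n_A*n_B/(n_A+n_B) + 1 = 2*6*6/12 + 1 = 7.0000.
        Var[R] = 2*n_A*n_B*(2*n_A*n_B - n_A - n_B) / ((n_A+n_B)^2 * (n_A+n_B-1)) = 4320/1584 = 2.7273.
        SD[R] = 1.6514.
Step 4: Continuity-corrected z = (R + 0.5 - E[R]) / SD[R] = (6 + 0.5 - 7.0000) / 1.6514 = -0.3028.
Step 5: Two-sided p-value via normal approximation = 2*(1 - Phi(|z|)) = 0.762069.
Step 6: alpha = 0.05. fail to reject H0.

R = 6, z = -0.3028, p = 0.762069, fail to reject H0.


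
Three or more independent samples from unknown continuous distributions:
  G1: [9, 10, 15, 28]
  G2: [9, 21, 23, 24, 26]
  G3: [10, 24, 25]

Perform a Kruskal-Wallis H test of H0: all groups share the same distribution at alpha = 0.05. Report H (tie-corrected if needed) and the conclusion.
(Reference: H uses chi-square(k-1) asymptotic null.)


Step 1: Combine all N = 12 observations and assign midranks.
sorted (value, group, rank): (9,G1,1.5), (9,G2,1.5), (10,G1,3.5), (10,G3,3.5), (15,G1,5), (21,G2,6), (23,G2,7), (24,G2,8.5), (24,G3,8.5), (25,G3,10), (26,G2,11), (28,G1,12)
Step 2: Sum ranks within each group.
R_1 = 22 (n_1 = 4)
R_2 = 34 (n_2 = 5)
R_3 = 22 (n_3 = 3)
Step 3: H = 12/(N(N+1)) * sum(R_i^2/n_i) - 3(N+1)
     = 12/(12*13) * (22^2/4 + 34^2/5 + 22^2/3) - 3*13
     = 0.076923 * 513.533 - 39
     = 0.502564.
Step 4: Ties present; correction factor C = 1 - 18/(12^3 - 12) = 0.989510. Corrected H = 0.502564 / 0.989510 = 0.507892.
Step 5: Under H0, H ~ chi^2(2); p-value = 0.775734.
Step 6: alpha = 0.05. fail to reject H0.

H = 0.5079, df = 2, p = 0.775734, fail to reject H0.


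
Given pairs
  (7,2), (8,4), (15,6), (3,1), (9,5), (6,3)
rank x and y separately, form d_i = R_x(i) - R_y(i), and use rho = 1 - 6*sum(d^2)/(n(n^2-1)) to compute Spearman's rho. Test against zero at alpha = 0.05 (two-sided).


Step 1: Rank x and y separately (midranks; no ties here).
rank(x): 7->3, 8->4, 15->6, 3->1, 9->5, 6->2
rank(y): 2->2, 4->4, 6->6, 1->1, 5->5, 3->3
Step 2: d_i = R_x(i) - R_y(i); compute d_i^2.
  (3-2)^2=1, (4-4)^2=0, (6-6)^2=0, (1-1)^2=0, (5-5)^2=0, (2-3)^2=1
sum(d^2) = 2.
Step 3: rho = 1 - 6*2 / (6*(6^2 - 1)) = 1 - 12/210 = 0.942857.
Step 4: Under H0, t = rho * sqrt((n-2)/(1-rho^2)) = 5.6595 ~ t(4).
Step 5: Two-sided p-value from the t-distribution with 4 df = 0.004805.
Step 6: alpha = 0.05. reject H0.

rho = 0.9429, p = 0.004805, reject H0 at alpha = 0.05.


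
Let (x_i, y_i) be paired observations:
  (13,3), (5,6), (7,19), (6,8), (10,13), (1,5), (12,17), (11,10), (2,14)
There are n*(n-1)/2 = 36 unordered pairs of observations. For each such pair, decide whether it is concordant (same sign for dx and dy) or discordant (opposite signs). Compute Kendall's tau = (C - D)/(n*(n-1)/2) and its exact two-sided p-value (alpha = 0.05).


Step 1: Enumerate the 36 unordered pairs (i,j) with i<j and classify each by sign(x_j-x_i) * sign(y_j-y_i).
  (1,2):dx=-8,dy=+3->D; (1,3):dx=-6,dy=+16->D; (1,4):dx=-7,dy=+5->D; (1,5):dx=-3,dy=+10->D
  (1,6):dx=-12,dy=+2->D; (1,7):dx=-1,dy=+14->D; (1,8):dx=-2,dy=+7->D; (1,9):dx=-11,dy=+11->D
  (2,3):dx=+2,dy=+13->C; (2,4):dx=+1,dy=+2->C; (2,5):dx=+5,dy=+7->C; (2,6):dx=-4,dy=-1->C
  (2,7):dx=+7,dy=+11->C; (2,8):dx=+6,dy=+4->C; (2,9):dx=-3,dy=+8->D; (3,4):dx=-1,dy=-11->C
  (3,5):dx=+3,dy=-6->D; (3,6):dx=-6,dy=-14->C; (3,7):dx=+5,dy=-2->D; (3,8):dx=+4,dy=-9->D
  (3,9):dx=-5,dy=-5->C; (4,5):dx=+4,dy=+5->C; (4,6):dx=-5,dy=-3->C; (4,7):dx=+6,dy=+9->C
  (4,8):dx=+5,dy=+2->C; (4,9):dx=-4,dy=+6->D; (5,6):dx=-9,dy=-8->C; (5,7):dx=+2,dy=+4->C
  (5,8):dx=+1,dy=-3->D; (5,9):dx=-8,dy=+1->D; (6,7):dx=+11,dy=+12->C; (6,8):dx=+10,dy=+5->C
  (6,9):dx=+1,dy=+9->C; (7,8):dx=-1,dy=-7->C; (7,9):dx=-10,dy=-3->C; (8,9):dx=-9,dy=+4->D
Step 2: C = 20, D = 16, total pairs = 36.
Step 3: tau = (C - D)/(n(n-1)/2) = (20 - 16)/36 = 0.111111.
Step 4: Exact two-sided p-value (enumerate n! = 362880 permutations of y under H0): p = 0.761414.
Step 5: alpha = 0.05. fail to reject H0.

tau_b = 0.1111 (C=20, D=16), p = 0.761414, fail to reject H0.


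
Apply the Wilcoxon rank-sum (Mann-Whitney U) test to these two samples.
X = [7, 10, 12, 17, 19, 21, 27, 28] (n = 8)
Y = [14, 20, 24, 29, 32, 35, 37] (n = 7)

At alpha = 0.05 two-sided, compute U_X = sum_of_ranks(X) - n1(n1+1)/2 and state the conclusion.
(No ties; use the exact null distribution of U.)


Step 1: Combine and sort all 15 observations; assign midranks.
sorted (value, group): (7,X), (10,X), (12,X), (14,Y), (17,X), (19,X), (20,Y), (21,X), (24,Y), (27,X), (28,X), (29,Y), (32,Y), (35,Y), (37,Y)
ranks: 7->1, 10->2, 12->3, 14->4, 17->5, 19->6, 20->7, 21->8, 24->9, 27->10, 28->11, 29->12, 32->13, 35->14, 37->15
Step 2: Rank sum for X: R1 = 1 + 2 + 3 + 5 + 6 + 8 + 10 + 11 = 46.
Step 3: U_X = R1 - n1(n1+1)/2 = 46 - 8*9/2 = 46 - 36 = 10.
       U_Y = n1*n2 - U_X = 56 - 10 = 46.
Step 4: No ties, so the exact null distribution of U (based on enumerating the C(15,8) = 6435 equally likely rank assignments) gives the two-sided p-value.
Step 5: p-value = 0.040093; compare to alpha = 0.05. reject H0.

U_X = 10, p = 0.040093, reject H0 at alpha = 0.05.


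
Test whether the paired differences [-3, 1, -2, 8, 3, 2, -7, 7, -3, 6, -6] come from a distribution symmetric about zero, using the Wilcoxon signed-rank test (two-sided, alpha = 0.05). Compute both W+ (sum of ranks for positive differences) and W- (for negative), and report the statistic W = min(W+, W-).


Step 1: Drop any zero differences (none here) and take |d_i|.
|d| = [3, 1, 2, 8, 3, 2, 7, 7, 3, 6, 6]
Step 2: Midrank |d_i| (ties get averaged ranks).
ranks: |3|->5, |1|->1, |2|->2.5, |8|->11, |3|->5, |2|->2.5, |7|->9.5, |7|->9.5, |3|->5, |6|->7.5, |6|->7.5
Step 3: Attach original signs; sum ranks with positive sign and with negative sign.
W+ = 1 + 11 + 5 + 2.5 + 9.5 + 7.5 = 36.5
W- = 5 + 2.5 + 9.5 + 5 + 7.5 = 29.5
(Check: W+ + W- = 66 should equal n(n+1)/2 = 66.)
Step 4: Test statistic W = min(W+, W-) = 29.5.
Step 5: Ties in |d|, so use the tie-corrected normal approximation.
        E[W] = n(n+1)/4 = 11*12/4 = 33.
        Tie groups: |d|=2 (t=2), |d|=3 (t=3), |d|=6 (t=2), |d|=7 (t=2); sum(t^3 - t) = 42.
        Var[W] = n(n+1)(2n+1)/24 - sum(t^3-t)/48 = 3036/24 - 42/48 = 125.625.
        z = (W - E[W]) / sqrt(Var[W]) = (29.5 - 33) / 11.2083 = -0.3123.
        Two-sided p = 2*Phi(z) = 0.754835.
Step 6: alpha = 0.05. fail to reject H0.

W+ = 36.5, W- = 29.5, W = min = 29.5, p = 0.754835, fail to reject H0.


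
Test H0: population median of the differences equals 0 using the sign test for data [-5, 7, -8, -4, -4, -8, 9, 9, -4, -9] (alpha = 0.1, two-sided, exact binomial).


Step 1: Discard zero differences. Original n = 10; n_eff = number of nonzero differences = 10.
Nonzero differences (with sign): -5, +7, -8, -4, -4, -8, +9, +9, -4, -9
Step 2: Count signs: positive = 3, negative = 7.
Step 3: Under H0: P(positive) = 0.5, so the number of positives S ~ Bin(10, 0.5).
Step 4: Two-sided exact p-value = sum of Bin(10,0.5) probabilities at or below the observed probability = 0.343750.
Step 5: alpha = 0.1. fail to reject H0.

n_eff = 10, pos = 3, neg = 7, p = 0.343750, fail to reject H0.


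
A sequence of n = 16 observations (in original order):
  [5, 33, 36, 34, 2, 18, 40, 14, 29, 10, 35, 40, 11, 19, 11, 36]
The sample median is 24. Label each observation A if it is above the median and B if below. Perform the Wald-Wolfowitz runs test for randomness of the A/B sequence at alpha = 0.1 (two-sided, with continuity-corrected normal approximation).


Step 1: Compute median = 24; label A = above, B = below.
Labels in order: BAAABBABABAABBBA  (n_A = 8, n_B = 8)
Step 2: Count runs R = 10.
Step 3: Under H0 (random ordering), E[R] = 2*n_A*n_B/(n_A+n_B) + 1 = 2*8*8/16 + 1 = 9.0000.
        Var[R] = 2*n_A*n_B*(2*n_A*n_B - n_A - n_B) / ((n_A+n_B)^2 * (n_A+n_B-1)) = 14336/3840 = 3.7333.
        SD[R] = 1.9322.
Step 4: Continuity-corrected z = (R - 0.5 - E[R]) / SD[R] = (10 - 0.5 - 9.0000) / 1.9322 = 0.2588.
Step 5: Two-sided p-value via normal approximation = 2*(1 - Phi(|z|)) = 0.795809.
Step 6: alpha = 0.1. fail to reject H0.

R = 10, z = 0.2588, p = 0.795809, fail to reject H0.


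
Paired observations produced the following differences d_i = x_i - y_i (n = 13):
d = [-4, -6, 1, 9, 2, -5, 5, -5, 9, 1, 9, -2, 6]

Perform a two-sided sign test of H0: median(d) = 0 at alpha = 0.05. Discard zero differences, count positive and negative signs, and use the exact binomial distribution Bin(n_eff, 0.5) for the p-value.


Step 1: Discard zero differences. Original n = 13; n_eff = number of nonzero differences = 13.
Nonzero differences (with sign): -4, -6, +1, +9, +2, -5, +5, -5, +9, +1, +9, -2, +6
Step 2: Count signs: positive = 8, negative = 5.
Step 3: Under H0: P(positive) = 0.5, so the number of positives S ~ Bin(13, 0.5).
Step 4: Two-sided exact p-value = sum of Bin(13,0.5) probabilities at or below the observed probability = 0.581055.
Step 5: alpha = 0.05. fail to reject H0.

n_eff = 13, pos = 8, neg = 5, p = 0.581055, fail to reject H0.


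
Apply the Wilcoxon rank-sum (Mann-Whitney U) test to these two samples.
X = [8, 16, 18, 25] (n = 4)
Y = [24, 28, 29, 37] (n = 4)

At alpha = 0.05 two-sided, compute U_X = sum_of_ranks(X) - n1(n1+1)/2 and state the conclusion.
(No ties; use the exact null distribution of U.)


Step 1: Combine and sort all 8 observations; assign midranks.
sorted (value, group): (8,X), (16,X), (18,X), (24,Y), (25,X), (28,Y), (29,Y), (37,Y)
ranks: 8->1, 16->2, 18->3, 24->4, 25->5, 28->6, 29->7, 37->8
Step 2: Rank sum for X: R1 = 1 + 2 + 3 + 5 = 11.
Step 3: U_X = R1 - n1(n1+1)/2 = 11 - 4*5/2 = 11 - 10 = 1.
       U_Y = n1*n2 - U_X = 16 - 1 = 15.
Step 4: No ties, so the exact null distribution of U (based on enumerating the C(8,4) = 70 equally likely rank assignments) gives the two-sided p-value.
Step 5: p-value = 0.057143; compare to alpha = 0.05. fail to reject H0.

U_X = 1, p = 0.057143, fail to reject H0 at alpha = 0.05.


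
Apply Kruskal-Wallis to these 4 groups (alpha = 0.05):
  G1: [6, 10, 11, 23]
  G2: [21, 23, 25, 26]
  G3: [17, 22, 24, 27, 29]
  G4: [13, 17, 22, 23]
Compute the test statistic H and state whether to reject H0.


Step 1: Combine all N = 17 observations and assign midranks.
sorted (value, group, rank): (6,G1,1), (10,G1,2), (11,G1,3), (13,G4,4), (17,G3,5.5), (17,G4,5.5), (21,G2,7), (22,G3,8.5), (22,G4,8.5), (23,G1,11), (23,G2,11), (23,G4,11), (24,G3,13), (25,G2,14), (26,G2,15), (27,G3,16), (29,G3,17)
Step 2: Sum ranks within each group.
R_1 = 17 (n_1 = 4)
R_2 = 47 (n_2 = 4)
R_3 = 60 (n_3 = 5)
R_4 = 29 (n_4 = 4)
Step 3: H = 12/(N(N+1)) * sum(R_i^2/n_i) - 3(N+1)
     = 12/(17*18) * (17^2/4 + 47^2/4 + 60^2/5 + 29^2/4) - 3*18
     = 0.039216 * 1554.75 - 54
     = 6.970588.
Step 4: Ties present; correction factor C = 1 - 36/(17^3 - 17) = 0.992647. Corrected H = 6.970588 / 0.992647 = 7.022222.
Step 5: Under H0, H ~ chi^2(3); p-value = 0.071193.
Step 6: alpha = 0.05. fail to reject H0.

H = 7.0222, df = 3, p = 0.071193, fail to reject H0.


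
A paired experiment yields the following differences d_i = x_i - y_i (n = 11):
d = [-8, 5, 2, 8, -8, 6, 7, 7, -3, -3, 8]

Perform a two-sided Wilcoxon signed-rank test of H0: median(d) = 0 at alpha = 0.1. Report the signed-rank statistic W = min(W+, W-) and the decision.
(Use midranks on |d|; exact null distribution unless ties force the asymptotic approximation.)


Step 1: Drop any zero differences (none here) and take |d_i|.
|d| = [8, 5, 2, 8, 8, 6, 7, 7, 3, 3, 8]
Step 2: Midrank |d_i| (ties get averaged ranks).
ranks: |8|->9.5, |5|->4, |2|->1, |8|->9.5, |8|->9.5, |6|->5, |7|->6.5, |7|->6.5, |3|->2.5, |3|->2.5, |8|->9.5
Step 3: Attach original signs; sum ranks with positive sign and with negative sign.
W+ = 4 + 1 + 9.5 + 5 + 6.5 + 6.5 + 9.5 = 42
W- = 9.5 + 9.5 + 2.5 + 2.5 = 24
(Check: W+ + W- = 66 should equal n(n+1)/2 = 66.)
Step 4: Test statistic W = min(W+, W-) = 24.
Step 5: Ties in |d|, so use the tie-corrected normal approximation.
        E[W] = n(n+1)/4 = 11*12/4 = 33.
        Tie groups: |d|=3 (t=2), |d|=7 (t=2), |d|=8 (t=4); sum(t^3 - t) = 72.
        Var[W] = n(n+1)(2n+1)/24 - sum(t^3-t)/48 = 3036/24 - 72/48 = 125.
        z = (W - E[W]) / sqrt(Var[W]) = (24 - 33) / 11.1803 = -0.8050.
        Two-sided p = 2*Phi(z) = 0.420829.
Step 6: alpha = 0.1. fail to reject H0.

W+ = 42, W- = 24, W = min = 24, p = 0.420829, fail to reject H0.


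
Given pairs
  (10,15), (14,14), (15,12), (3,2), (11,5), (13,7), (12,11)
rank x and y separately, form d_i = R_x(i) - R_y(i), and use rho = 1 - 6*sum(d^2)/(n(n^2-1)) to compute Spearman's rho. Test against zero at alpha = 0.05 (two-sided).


Step 1: Rank x and y separately (midranks; no ties here).
rank(x): 10->2, 14->6, 15->7, 3->1, 11->3, 13->5, 12->4
rank(y): 15->7, 14->6, 12->5, 2->1, 5->2, 7->3, 11->4
Step 2: d_i = R_x(i) - R_y(i); compute d_i^2.
  (2-7)^2=25, (6-6)^2=0, (7-5)^2=4, (1-1)^2=0, (3-2)^2=1, (5-3)^2=4, (4-4)^2=0
sum(d^2) = 34.
Step 3: rho = 1 - 6*34 / (7*(7^2 - 1)) = 1 - 204/336 = 0.392857.
Step 4: Under H0, t = rho * sqrt((n-2)/(1-rho^2)) = 0.9553 ~ t(5).
Step 5: Two-sided p-value from the t-distribution with 5 df = 0.383317.
Step 6: alpha = 0.05. fail to reject H0.

rho = 0.3929, p = 0.383317, fail to reject H0 at alpha = 0.05.


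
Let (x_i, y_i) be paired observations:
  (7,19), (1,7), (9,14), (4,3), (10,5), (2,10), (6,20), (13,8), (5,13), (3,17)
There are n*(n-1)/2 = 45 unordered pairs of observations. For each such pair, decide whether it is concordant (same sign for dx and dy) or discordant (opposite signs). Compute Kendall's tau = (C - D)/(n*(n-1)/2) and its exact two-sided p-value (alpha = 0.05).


Step 1: Enumerate the 45 unordered pairs (i,j) with i<j and classify each by sign(x_j-x_i) * sign(y_j-y_i).
  (1,2):dx=-6,dy=-12->C; (1,3):dx=+2,dy=-5->D; (1,4):dx=-3,dy=-16->C; (1,5):dx=+3,dy=-14->D
  (1,6):dx=-5,dy=-9->C; (1,7):dx=-1,dy=+1->D; (1,8):dx=+6,dy=-11->D; (1,9):dx=-2,dy=-6->C
  (1,10):dx=-4,dy=-2->C; (2,3):dx=+8,dy=+7->C; (2,4):dx=+3,dy=-4->D; (2,5):dx=+9,dy=-2->D
  (2,6):dx=+1,dy=+3->C; (2,7):dx=+5,dy=+13->C; (2,8):dx=+12,dy=+1->C; (2,9):dx=+4,dy=+6->C
  (2,10):dx=+2,dy=+10->C; (3,4):dx=-5,dy=-11->C; (3,5):dx=+1,dy=-9->D; (3,6):dx=-7,dy=-4->C
  (3,7):dx=-3,dy=+6->D; (3,8):dx=+4,dy=-6->D; (3,9):dx=-4,dy=-1->C; (3,10):dx=-6,dy=+3->D
  (4,5):dx=+6,dy=+2->C; (4,6):dx=-2,dy=+7->D; (4,7):dx=+2,dy=+17->C; (4,8):dx=+9,dy=+5->C
  (4,9):dx=+1,dy=+10->C; (4,10):dx=-1,dy=+14->D; (5,6):dx=-8,dy=+5->D; (5,7):dx=-4,dy=+15->D
  (5,8):dx=+3,dy=+3->C; (5,9):dx=-5,dy=+8->D; (5,10):dx=-7,dy=+12->D; (6,7):dx=+4,dy=+10->C
  (6,8):dx=+11,dy=-2->D; (6,9):dx=+3,dy=+3->C; (6,10):dx=+1,dy=+7->C; (7,8):dx=+7,dy=-12->D
  (7,9):dx=-1,dy=-7->C; (7,10):dx=-3,dy=-3->C; (8,9):dx=-8,dy=+5->D; (8,10):dx=-10,dy=+9->D
  (9,10):dx=-2,dy=+4->D
Step 2: C = 24, D = 21, total pairs = 45.
Step 3: tau = (C - D)/(n(n-1)/2) = (24 - 21)/45 = 0.066667.
Step 4: Exact two-sided p-value (enumerate n! = 3628800 permutations of y under H0): p = 0.861801.
Step 5: alpha = 0.05. fail to reject H0.

tau_b = 0.0667 (C=24, D=21), p = 0.861801, fail to reject H0.


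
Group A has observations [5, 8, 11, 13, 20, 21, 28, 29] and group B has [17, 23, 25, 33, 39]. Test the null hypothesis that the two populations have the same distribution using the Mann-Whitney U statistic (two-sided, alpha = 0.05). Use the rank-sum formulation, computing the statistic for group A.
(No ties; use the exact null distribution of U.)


Step 1: Combine and sort all 13 observations; assign midranks.
sorted (value, group): (5,X), (8,X), (11,X), (13,X), (17,Y), (20,X), (21,X), (23,Y), (25,Y), (28,X), (29,X), (33,Y), (39,Y)
ranks: 5->1, 8->2, 11->3, 13->4, 17->5, 20->6, 21->7, 23->8, 25->9, 28->10, 29->11, 33->12, 39->13
Step 2: Rank sum for X: R1 = 1 + 2 + 3 + 4 + 6 + 7 + 10 + 11 = 44.
Step 3: U_X = R1 - n1(n1+1)/2 = 44 - 8*9/2 = 44 - 36 = 8.
       U_Y = n1*n2 - U_X = 40 - 8 = 32.
Step 4: No ties, so the exact null distribution of U (based on enumerating the C(13,8) = 1287 equally likely rank assignments) gives the two-sided p-value.
Step 5: p-value = 0.093240; compare to alpha = 0.05. fail to reject H0.

U_X = 8, p = 0.093240, fail to reject H0 at alpha = 0.05.


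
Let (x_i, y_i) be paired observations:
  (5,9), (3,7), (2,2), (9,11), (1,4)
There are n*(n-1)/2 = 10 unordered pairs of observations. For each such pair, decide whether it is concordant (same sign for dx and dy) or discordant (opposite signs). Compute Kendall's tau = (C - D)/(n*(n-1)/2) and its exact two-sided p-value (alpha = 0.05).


Step 1: Enumerate the 10 unordered pairs (i,j) with i<j and classify each by sign(x_j-x_i) * sign(y_j-y_i).
  (1,2):dx=-2,dy=-2->C; (1,3):dx=-3,dy=-7->C; (1,4):dx=+4,dy=+2->C; (1,5):dx=-4,dy=-5->C
  (2,3):dx=-1,dy=-5->C; (2,4):dx=+6,dy=+4->C; (2,5):dx=-2,dy=-3->C; (3,4):dx=+7,dy=+9->C
  (3,5):dx=-1,dy=+2->D; (4,5):dx=-8,dy=-7->C
Step 2: C = 9, D = 1, total pairs = 10.
Step 3: tau = (C - D)/(n(n-1)/2) = (9 - 1)/10 = 0.800000.
Step 4: Exact two-sided p-value (enumerate n! = 120 permutations of y under H0): p = 0.083333.
Step 5: alpha = 0.05. fail to reject H0.

tau_b = 0.8000 (C=9, D=1), p = 0.083333, fail to reject H0.


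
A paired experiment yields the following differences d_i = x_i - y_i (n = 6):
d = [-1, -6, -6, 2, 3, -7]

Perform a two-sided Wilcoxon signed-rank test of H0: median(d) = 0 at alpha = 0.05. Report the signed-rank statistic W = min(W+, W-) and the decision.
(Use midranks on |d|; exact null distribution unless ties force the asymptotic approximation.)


Step 1: Drop any zero differences (none here) and take |d_i|.
|d| = [1, 6, 6, 2, 3, 7]
Step 2: Midrank |d_i| (ties get averaged ranks).
ranks: |1|->1, |6|->4.5, |6|->4.5, |2|->2, |3|->3, |7|->6
Step 3: Attach original signs; sum ranks with positive sign and with negative sign.
W+ = 2 + 3 = 5
W- = 1 + 4.5 + 4.5 + 6 = 16
(Check: W+ + W- = 21 should equal n(n+1)/2 = 21.)
Step 4: Test statistic W = min(W+, W-) = 5.
Step 5: Ties in |d|, so use the tie-corrected normal approximation.
        E[W] = n(n+1)/4 = 6*7/4 = 10.5.
        Tie groups: |d|=6 (t=2); sum(t^3 - t) = 6.
        Var[W] = n(n+1)(2n+1)/24 - sum(t^3-t)/48 = 546/24 - 6/48 = 22.625.
        z = (W - E[W]) / sqrt(Var[W]) = (5 - 10.5) / 4.7566 = -1.1563.
        Two-sided p = 2*Phi(z) = 0.247561.
Step 6: alpha = 0.05. fail to reject H0.

W+ = 5, W- = 16, W = min = 5, p = 0.247561, fail to reject H0.


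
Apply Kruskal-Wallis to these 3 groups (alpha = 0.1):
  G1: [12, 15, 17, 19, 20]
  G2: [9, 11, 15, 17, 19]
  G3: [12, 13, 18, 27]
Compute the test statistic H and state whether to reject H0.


Step 1: Combine all N = 14 observations and assign midranks.
sorted (value, group, rank): (9,G2,1), (11,G2,2), (12,G1,3.5), (12,G3,3.5), (13,G3,5), (15,G1,6.5), (15,G2,6.5), (17,G1,8.5), (17,G2,8.5), (18,G3,10), (19,G1,11.5), (19,G2,11.5), (20,G1,13), (27,G3,14)
Step 2: Sum ranks within each group.
R_1 = 43 (n_1 = 5)
R_2 = 29.5 (n_2 = 5)
R_3 = 32.5 (n_3 = 4)
Step 3: H = 12/(N(N+1)) * sum(R_i^2/n_i) - 3(N+1)
     = 12/(14*15) * (43^2/5 + 29.5^2/5 + 32.5^2/4) - 3*15
     = 0.057143 * 807.913 - 45
     = 1.166429.
Step 4: Ties present; correction factor C = 1 - 24/(14^3 - 14) = 0.991209. Corrected H = 1.166429 / 0.991209 = 1.176774.
Step 5: Under H0, H ~ chi^2(2); p-value = 0.555222.
Step 6: alpha = 0.1. fail to reject H0.

H = 1.1768, df = 2, p = 0.555222, fail to reject H0.


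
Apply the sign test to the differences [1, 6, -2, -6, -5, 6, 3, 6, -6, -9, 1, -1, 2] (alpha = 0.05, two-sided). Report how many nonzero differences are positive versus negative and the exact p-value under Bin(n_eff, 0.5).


Step 1: Discard zero differences. Original n = 13; n_eff = number of nonzero differences = 13.
Nonzero differences (with sign): +1, +6, -2, -6, -5, +6, +3, +6, -6, -9, +1, -1, +2
Step 2: Count signs: positive = 7, negative = 6.
Step 3: Under H0: P(positive) = 0.5, so the number of positives S ~ Bin(13, 0.5).
Step 4: Two-sided exact p-value = sum of Bin(13,0.5) probabilities at or below the observed probability = 1.000000.
Step 5: alpha = 0.05. fail to reject H0.

n_eff = 13, pos = 7, neg = 6, p = 1.000000, fail to reject H0.


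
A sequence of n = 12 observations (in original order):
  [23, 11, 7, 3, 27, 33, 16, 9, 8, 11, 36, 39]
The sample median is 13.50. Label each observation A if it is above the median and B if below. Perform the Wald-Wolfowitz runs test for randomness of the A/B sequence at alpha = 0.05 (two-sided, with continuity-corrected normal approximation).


Step 1: Compute median = 13.50; label A = above, B = below.
Labels in order: ABBBAAABBBAA  (n_A = 6, n_B = 6)
Step 2: Count runs R = 5.
Step 3: Under H0 (random ordering), E[R] = 2*n_A*n_B/(n_A+n_B) + 1 = 2*6*6/12 + 1 = 7.0000.
        Var[R] = 2*n_A*n_B*(2*n_A*n_B - n_A - n_B) / ((n_A+n_B)^2 * (n_A+n_B-1)) = 4320/1584 = 2.7273.
        SD[R] = 1.6514.
Step 4: Continuity-corrected z = (R + 0.5 - E[R]) / SD[R] = (5 + 0.5 - 7.0000) / 1.6514 = -0.9083.
Step 5: Two-sided p-value via normal approximation = 2*(1 - Phi(|z|)) = 0.363722.
Step 6: alpha = 0.05. fail to reject H0.

R = 5, z = -0.9083, p = 0.363722, fail to reject H0.


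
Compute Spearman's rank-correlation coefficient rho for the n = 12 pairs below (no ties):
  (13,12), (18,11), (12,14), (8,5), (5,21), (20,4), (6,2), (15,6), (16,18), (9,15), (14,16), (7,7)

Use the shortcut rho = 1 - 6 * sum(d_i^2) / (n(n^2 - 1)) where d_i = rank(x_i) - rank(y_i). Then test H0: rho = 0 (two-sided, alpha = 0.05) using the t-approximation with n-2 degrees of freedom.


Step 1: Rank x and y separately (midranks; no ties here).
rank(x): 13->7, 18->11, 12->6, 8->4, 5->1, 20->12, 6->2, 15->9, 16->10, 9->5, 14->8, 7->3
rank(y): 12->7, 11->6, 14->8, 5->3, 21->12, 4->2, 2->1, 6->4, 18->11, 15->9, 16->10, 7->5
Step 2: d_i = R_x(i) - R_y(i); compute d_i^2.
  (7-7)^2=0, (11-6)^2=25, (6-8)^2=4, (4-3)^2=1, (1-12)^2=121, (12-2)^2=100, (2-1)^2=1, (9-4)^2=25, (10-11)^2=1, (5-9)^2=16, (8-10)^2=4, (3-5)^2=4
sum(d^2) = 302.
Step 3: rho = 1 - 6*302 / (12*(12^2 - 1)) = 1 - 1812/1716 = -0.055944.
Step 4: Under H0, t = rho * sqrt((n-2)/(1-rho^2)) = -0.1772 ~ t(10).
Step 5: Two-sided p-value from the t-distribution with 10 df = 0.862898.
Step 6: alpha = 0.05. fail to reject H0.

rho = -0.0559, p = 0.862898, fail to reject H0 at alpha = 0.05.


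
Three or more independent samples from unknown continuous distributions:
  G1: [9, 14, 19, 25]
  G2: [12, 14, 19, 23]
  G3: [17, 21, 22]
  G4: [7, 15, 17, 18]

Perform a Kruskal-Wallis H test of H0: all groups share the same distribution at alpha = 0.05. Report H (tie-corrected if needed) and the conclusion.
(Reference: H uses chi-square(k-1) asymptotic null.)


Step 1: Combine all N = 15 observations and assign midranks.
sorted (value, group, rank): (7,G4,1), (9,G1,2), (12,G2,3), (14,G1,4.5), (14,G2,4.5), (15,G4,6), (17,G3,7.5), (17,G4,7.5), (18,G4,9), (19,G1,10.5), (19,G2,10.5), (21,G3,12), (22,G3,13), (23,G2,14), (25,G1,15)
Step 2: Sum ranks within each group.
R_1 = 32 (n_1 = 4)
R_2 = 32 (n_2 = 4)
R_3 = 32.5 (n_3 = 3)
R_4 = 23.5 (n_4 = 4)
Step 3: H = 12/(N(N+1)) * sum(R_i^2/n_i) - 3(N+1)
     = 12/(15*16) * (32^2/4 + 32^2/4 + 32.5^2/3 + 23.5^2/4) - 3*16
     = 0.050000 * 1002.15 - 48
     = 2.107292.
Step 4: Ties present; correction factor C = 1 - 18/(15^3 - 15) = 0.994643. Corrected H = 2.107292 / 0.994643 = 2.118642.
Step 5: Under H0, H ~ chi^2(3); p-value = 0.548151.
Step 6: alpha = 0.05. fail to reject H0.

H = 2.1186, df = 3, p = 0.548151, fail to reject H0.


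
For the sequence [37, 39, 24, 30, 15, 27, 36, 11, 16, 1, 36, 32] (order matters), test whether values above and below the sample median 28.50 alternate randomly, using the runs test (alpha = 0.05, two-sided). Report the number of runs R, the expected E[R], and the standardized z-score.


Step 1: Compute median = 28.50; label A = above, B = below.
Labels in order: AABABBABBBAA  (n_A = 6, n_B = 6)
Step 2: Count runs R = 7.
Step 3: Under H0 (random ordering), E[R] = 2*n_A*n_B/(n_A+n_B) + 1 = 2*6*6/12 + 1 = 7.0000.
        Var[R] = 2*n_A*n_B*(2*n_A*n_B - n_A - n_B) / ((n_A+n_B)^2 * (n_A+n_B-1)) = 4320/1584 = 2.7273.
        SD[R] = 1.6514.
Step 4: R = E[R], so z = 0 with no continuity correction.
Step 5: Two-sided p-value via normal approximation = 2*(1 - Phi(|z|)) = 1.000000.
Step 6: alpha = 0.05. fail to reject H0.

R = 7, z = 0.0000, p = 1.000000, fail to reject H0.


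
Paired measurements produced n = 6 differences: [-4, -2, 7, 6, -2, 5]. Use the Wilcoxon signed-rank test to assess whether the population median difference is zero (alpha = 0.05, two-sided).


Step 1: Drop any zero differences (none here) and take |d_i|.
|d| = [4, 2, 7, 6, 2, 5]
Step 2: Midrank |d_i| (ties get averaged ranks).
ranks: |4|->3, |2|->1.5, |7|->6, |6|->5, |2|->1.5, |5|->4
Step 3: Attach original signs; sum ranks with positive sign and with negative sign.
W+ = 6 + 5 + 4 = 15
W- = 3 + 1.5 + 1.5 = 6
(Check: W+ + W- = 21 should equal n(n+1)/2 = 21.)
Step 4: Test statistic W = min(W+, W-) = 6.
Step 5: Ties in |d|, so use the tie-corrected normal approximation.
        E[W] = n(n+1)/4 = 6*7/4 = 10.5.
        Tie groups: |d|=2 (t=2); sum(t^3 - t) = 6.
        Var[W] = n(n+1)(2n+1)/24 - sum(t^3-t)/48 = 546/24 - 6/48 = 22.625.
        z = (W - E[W]) / sqrt(Var[W]) = (6 - 10.5) / 4.7566 = -0.9461.
        Two-sided p = 2*Phi(z) = 0.344118.
Step 6: alpha = 0.05. fail to reject H0.

W+ = 15, W- = 6, W = min = 6, p = 0.344118, fail to reject H0.


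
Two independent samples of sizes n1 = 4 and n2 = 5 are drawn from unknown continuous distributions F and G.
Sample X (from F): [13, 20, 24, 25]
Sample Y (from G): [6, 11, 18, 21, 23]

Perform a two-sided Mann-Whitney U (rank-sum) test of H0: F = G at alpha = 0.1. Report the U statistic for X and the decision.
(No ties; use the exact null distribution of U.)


Step 1: Combine and sort all 9 observations; assign midranks.
sorted (value, group): (6,Y), (11,Y), (13,X), (18,Y), (20,X), (21,Y), (23,Y), (24,X), (25,X)
ranks: 6->1, 11->2, 13->3, 18->4, 20->5, 21->6, 23->7, 24->8, 25->9
Step 2: Rank sum for X: R1 = 3 + 5 + 8 + 9 = 25.
Step 3: U_X = R1 - n1(n1+1)/2 = 25 - 4*5/2 = 25 - 10 = 15.
       U_Y = n1*n2 - U_X = 20 - 15 = 5.
Step 4: No ties, so the exact null distribution of U (based on enumerating the C(9,4) = 126 equally likely rank assignments) gives the two-sided p-value.
Step 5: p-value = 0.285714; compare to alpha = 0.1. fail to reject H0.

U_X = 15, p = 0.285714, fail to reject H0 at alpha = 0.1.


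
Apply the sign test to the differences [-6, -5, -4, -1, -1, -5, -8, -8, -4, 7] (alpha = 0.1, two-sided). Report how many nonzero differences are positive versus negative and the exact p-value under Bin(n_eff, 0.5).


Step 1: Discard zero differences. Original n = 10; n_eff = number of nonzero differences = 10.
Nonzero differences (with sign): -6, -5, -4, -1, -1, -5, -8, -8, -4, +7
Step 2: Count signs: positive = 1, negative = 9.
Step 3: Under H0: P(positive) = 0.5, so the number of positives S ~ Bin(10, 0.5).
Step 4: Two-sided exact p-value = sum of Bin(10,0.5) probabilities at or below the observed probability = 0.021484.
Step 5: alpha = 0.1. reject H0.

n_eff = 10, pos = 1, neg = 9, p = 0.021484, reject H0.


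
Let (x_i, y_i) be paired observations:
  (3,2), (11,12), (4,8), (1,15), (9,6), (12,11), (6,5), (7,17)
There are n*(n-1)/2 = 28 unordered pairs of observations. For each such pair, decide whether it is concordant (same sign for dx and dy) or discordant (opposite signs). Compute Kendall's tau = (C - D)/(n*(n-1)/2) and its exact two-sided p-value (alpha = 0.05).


Step 1: Enumerate the 28 unordered pairs (i,j) with i<j and classify each by sign(x_j-x_i) * sign(y_j-y_i).
  (1,2):dx=+8,dy=+10->C; (1,3):dx=+1,dy=+6->C; (1,4):dx=-2,dy=+13->D; (1,5):dx=+6,dy=+4->C
  (1,6):dx=+9,dy=+9->C; (1,7):dx=+3,dy=+3->C; (1,8):dx=+4,dy=+15->C; (2,3):dx=-7,dy=-4->C
  (2,4):dx=-10,dy=+3->D; (2,5):dx=-2,dy=-6->C; (2,6):dx=+1,dy=-1->D; (2,7):dx=-5,dy=-7->C
  (2,8):dx=-4,dy=+5->D; (3,4):dx=-3,dy=+7->D; (3,5):dx=+5,dy=-2->D; (3,6):dx=+8,dy=+3->C
  (3,7):dx=+2,dy=-3->D; (3,8):dx=+3,dy=+9->C; (4,5):dx=+8,dy=-9->D; (4,6):dx=+11,dy=-4->D
  (4,7):dx=+5,dy=-10->D; (4,8):dx=+6,dy=+2->C; (5,6):dx=+3,dy=+5->C; (5,7):dx=-3,dy=-1->C
  (5,8):dx=-2,dy=+11->D; (6,7):dx=-6,dy=-6->C; (6,8):dx=-5,dy=+6->D; (7,8):dx=+1,dy=+12->C
Step 2: C = 16, D = 12, total pairs = 28.
Step 3: tau = (C - D)/(n(n-1)/2) = (16 - 12)/28 = 0.142857.
Step 4: Exact two-sided p-value (enumerate n! = 40320 permutations of y under H0): p = 0.719544.
Step 5: alpha = 0.05. fail to reject H0.

tau_b = 0.1429 (C=16, D=12), p = 0.719544, fail to reject H0.


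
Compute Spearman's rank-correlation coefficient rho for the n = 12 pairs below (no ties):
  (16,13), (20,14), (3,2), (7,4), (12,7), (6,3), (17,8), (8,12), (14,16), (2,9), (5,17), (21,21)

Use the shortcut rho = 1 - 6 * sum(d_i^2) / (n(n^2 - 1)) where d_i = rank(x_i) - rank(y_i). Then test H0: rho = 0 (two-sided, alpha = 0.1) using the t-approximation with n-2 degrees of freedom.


Step 1: Rank x and y separately (midranks; no ties here).
rank(x): 16->9, 20->11, 3->2, 7->5, 12->7, 6->4, 17->10, 8->6, 14->8, 2->1, 5->3, 21->12
rank(y): 13->8, 14->9, 2->1, 4->3, 7->4, 3->2, 8->5, 12->7, 16->10, 9->6, 17->11, 21->12
Step 2: d_i = R_x(i) - R_y(i); compute d_i^2.
  (9-8)^2=1, (11-9)^2=4, (2-1)^2=1, (5-3)^2=4, (7-4)^2=9, (4-2)^2=4, (10-5)^2=25, (6-7)^2=1, (8-10)^2=4, (1-6)^2=25, (3-11)^2=64, (12-12)^2=0
sum(d^2) = 142.
Step 3: rho = 1 - 6*142 / (12*(12^2 - 1)) = 1 - 852/1716 = 0.503497.
Step 4: Under H0, t = rho * sqrt((n-2)/(1-rho^2)) = 1.8428 ~ t(10).
Step 5: Two-sided p-value from the t-distribution with 10 df = 0.095157.
Step 6: alpha = 0.1. reject H0.

rho = 0.5035, p = 0.095157, reject H0 at alpha = 0.1.


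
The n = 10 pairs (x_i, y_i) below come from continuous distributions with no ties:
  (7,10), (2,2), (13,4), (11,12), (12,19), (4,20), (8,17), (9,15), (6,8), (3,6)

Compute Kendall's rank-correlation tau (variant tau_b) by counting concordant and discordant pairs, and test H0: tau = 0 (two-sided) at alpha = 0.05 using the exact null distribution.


Step 1: Enumerate the 45 unordered pairs (i,j) with i<j and classify each by sign(x_j-x_i) * sign(y_j-y_i).
  (1,2):dx=-5,dy=-8->C; (1,3):dx=+6,dy=-6->D; (1,4):dx=+4,dy=+2->C; (1,5):dx=+5,dy=+9->C
  (1,6):dx=-3,dy=+10->D; (1,7):dx=+1,dy=+7->C; (1,8):dx=+2,dy=+5->C; (1,9):dx=-1,dy=-2->C
  (1,10):dx=-4,dy=-4->C; (2,3):dx=+11,dy=+2->C; (2,4):dx=+9,dy=+10->C; (2,5):dx=+10,dy=+17->C
  (2,6):dx=+2,dy=+18->C; (2,7):dx=+6,dy=+15->C; (2,8):dx=+7,dy=+13->C; (2,9):dx=+4,dy=+6->C
  (2,10):dx=+1,dy=+4->C; (3,4):dx=-2,dy=+8->D; (3,5):dx=-1,dy=+15->D; (3,6):dx=-9,dy=+16->D
  (3,7):dx=-5,dy=+13->D; (3,8):dx=-4,dy=+11->D; (3,9):dx=-7,dy=+4->D; (3,10):dx=-10,dy=+2->D
  (4,5):dx=+1,dy=+7->C; (4,6):dx=-7,dy=+8->D; (4,7):dx=-3,dy=+5->D; (4,8):dx=-2,dy=+3->D
  (4,9):dx=-5,dy=-4->C; (4,10):dx=-8,dy=-6->C; (5,6):dx=-8,dy=+1->D; (5,7):dx=-4,dy=-2->C
  (5,8):dx=-3,dy=-4->C; (5,9):dx=-6,dy=-11->C; (5,10):dx=-9,dy=-13->C; (6,7):dx=+4,dy=-3->D
  (6,8):dx=+5,dy=-5->D; (6,9):dx=+2,dy=-12->D; (6,10):dx=-1,dy=-14->C; (7,8):dx=+1,dy=-2->D
  (7,9):dx=-2,dy=-9->C; (7,10):dx=-5,dy=-11->C; (8,9):dx=-3,dy=-7->C; (8,10):dx=-6,dy=-9->C
  (9,10):dx=-3,dy=-2->C
Step 2: C = 28, D = 17, total pairs = 45.
Step 3: tau = (C - D)/(n(n-1)/2) = (28 - 17)/45 = 0.244444.
Step 4: Exact two-sided p-value (enumerate n! = 3628800 permutations of y under H0): p = 0.380720.
Step 5: alpha = 0.05. fail to reject H0.

tau_b = 0.2444 (C=28, D=17), p = 0.380720, fail to reject H0.
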